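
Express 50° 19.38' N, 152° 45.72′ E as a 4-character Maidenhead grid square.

Add 180° to longitude and 90° to latitude: 332.76, 140.32.
Field: lon ⌊332.76/20⌋ = 16 → Q; lat ⌊140.32/10⌋ = 14 → O.
Square: lon ⌊12.76/2⌋ = 6; lat ⌊0.32/1⌋ = 0.

QO60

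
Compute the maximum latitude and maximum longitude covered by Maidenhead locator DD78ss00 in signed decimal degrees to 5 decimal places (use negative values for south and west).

-51.24583, -104.49167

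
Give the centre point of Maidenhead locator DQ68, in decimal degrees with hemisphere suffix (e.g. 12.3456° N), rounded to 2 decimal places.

Field D=3, Q=16: +3·20° lon, +16·10° lat → SW at lon -120°, lat 70°.
Square 6, 8: +6·2° lon, +8·1° lat → SW at lon -108°, lat 78°.
Cell spans 2° lon × 1° lat. Centre is SW corner plus half of each.
latitude 78.50° N, longitude 107.00° W.

78.50° N, 107.00° W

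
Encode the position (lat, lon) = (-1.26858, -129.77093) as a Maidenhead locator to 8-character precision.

Shift to the Maidenhead origin (180°W, 90°S): lon 50.22907, lat 88.73142.
Field (20°×10°, letters A–R): 50.22907/20 → 2 → C, 88.73142/10 → 8 → I; chars CI.
Square (2°×1°, digits 0–9): 10.22907/2 → 5, 8.73142/1 → 8; chars 58.
Subsquare (5′×2.5′, letters a–x): 0.22907/0.0833333 → 2 → c, 0.73142/0.0416667 → 17 → r; chars cr.
Extended square (30″×15″, digits 0–9): 0.06240/0.00833333 → 7, 0.02309/0.00416667 → 5; chars 75.

CI58cr75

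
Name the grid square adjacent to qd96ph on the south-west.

QD96og

Longitude subsquare p = 15; −1 → 14 = o.
Latitude subsquare h = 7; −1 → 6 = g.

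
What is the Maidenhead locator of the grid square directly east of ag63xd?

Longitude subsquare x = 23; +1 → 24, wraps to 0 = a, carry into square.
Longitude square 6; +1 → 7.
The latitude characters are unchanged.

AG73ad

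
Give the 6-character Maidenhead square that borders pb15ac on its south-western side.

PB05xb

Longitude subsquare a = 0; −1 → -1, wraps to 23 = x, carry into square.
Longitude square 1; −1 → 0.
Latitude subsquare c = 2; −1 → 1 = b.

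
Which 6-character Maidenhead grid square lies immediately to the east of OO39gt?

Longitude subsquare g = 6; +1 → 7 = h.
The latitude characters are unchanged.

OO39ht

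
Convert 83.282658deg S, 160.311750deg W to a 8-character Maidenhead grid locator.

AA96ur22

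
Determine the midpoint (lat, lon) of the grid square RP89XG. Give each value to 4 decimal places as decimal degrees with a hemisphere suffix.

Field R=17, P=15: +17·20° lon, +15·10° lat → SW at lon 160°, lat 60°.
Square 8, 9: +8·2° lon, +9·1° lat → SW at lon 176°, lat 69°.
Subsquare x=23, g=6: +23·0.0833333° lon, +6·0.0416667° lat → SW at lon 177.917°, lat 69.25°.
Cell spans 0.0833333° lon × 0.0416667° lat. Centre is SW corner plus half of each.
latitude 69.2708° N, longitude 177.9583° E.

69.2708° N, 177.9583° E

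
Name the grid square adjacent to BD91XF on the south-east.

CD01ae

Longitude subsquare x = 23; +1 → 24, wraps to 0 = a, carry into square.
Longitude square 9; +1 → 10, wraps to 0, carry into field.
Longitude field B = 1; +1 → 2 = C.
Latitude subsquare f = 5; −1 → 4 = e.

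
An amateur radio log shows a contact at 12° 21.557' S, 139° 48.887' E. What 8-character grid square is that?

Offset from 180°W / 90°S: lon 319.81478°, lat 77.64072°.
Field: lon ⌊319.81478/20⌋ = 15 → P; lat ⌊77.64072/10⌋ = 7 → H.
Square: lon ⌊19.81478/2⌋ = 9; lat ⌊7.64072/1⌋ = 7.
Subsquare: lon ⌊1.81478/0.0833333⌋ = 21 → v; lat ⌊0.64072/0.0416667⌋ = 15 → p.
Extended square: lon ⌊0.06478/0.00833333⌋ = 7; lat ⌊0.01572/0.00416667⌋ = 3.

PH97vp73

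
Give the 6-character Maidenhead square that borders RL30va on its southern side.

RK39vx

Latitude subsquare a = 0; −1 → -1, wraps to 23 = x, carry into square.
Latitude square 0; −1 → -1, wraps to 9, carry into field.
Latitude field L = 11; −1 → 10 = K.
The longitude characters are unchanged.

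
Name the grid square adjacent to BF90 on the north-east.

Longitude square 9; +1 → 10, wraps to 0, carry into field.
Longitude field B = 1; +1 → 2 = C.
Latitude square 0; +1 → 1.

CF01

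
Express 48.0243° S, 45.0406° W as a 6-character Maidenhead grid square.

GE71lx

Offset from 180°W / 90°S: lon 134.9594°, lat 41.9757°.
Field: lon ⌊134.9594/20⌋ = 6 → G; lat ⌊41.9757/10⌋ = 4 → E.
Square: lon ⌊14.9594/2⌋ = 7; lat ⌊1.9757/1⌋ = 1.
Subsquare: lon ⌊0.9594/0.0833333⌋ = 11 → l; lat ⌊0.9757/0.0416667⌋ = 23 → x.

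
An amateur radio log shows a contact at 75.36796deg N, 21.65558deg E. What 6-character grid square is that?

Offset from 180°W / 90°S: lon 201.6556°, lat 165.3680°.
Field (20°×10°, letters A–R): 201.6556/20 → 10 → K, 165.3680/10 → 16 → Q; chars KQ.
Square (2°×1°, digits 0–9): 1.6556/2 → 0, 5.3680/1 → 5; chars 05.
Subsquare (5′×2.5′, letters a–x): 1.6556/0.0833333 → 19 → t, 0.3680/0.0416667 → 8 → i; chars ti.

KQ05ti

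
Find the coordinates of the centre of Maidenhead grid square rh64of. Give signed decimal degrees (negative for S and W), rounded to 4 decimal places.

Field R=17, H=7: +17·20° lon, +7·10° lat → SW at lon 160°, lat -20°.
Square 6, 4: +6·2° lon, +4·1° lat → SW at lon 172°, lat -16°.
Subsquare o=14, f=5: +14·0.0833333° lon, +5·0.0416667° lat → SW at lon 173.167°, lat -15.7917°.
Cell spans 0.0833333° lon × 0.0416667° lat. Centre is SW corner plus half of each.
latitude -15.7708, longitude 173.2083.

-15.7708, 173.2083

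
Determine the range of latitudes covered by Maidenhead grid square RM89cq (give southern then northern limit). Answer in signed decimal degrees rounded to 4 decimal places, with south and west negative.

39.6667, 39.7083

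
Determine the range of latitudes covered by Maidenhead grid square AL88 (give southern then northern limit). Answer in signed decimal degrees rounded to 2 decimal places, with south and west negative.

28.00, 29.00

Field A=0, L=11: +0·20° lon, +11·10° lat → SW at lon -180°, lat 20°.
Square 8, 8: +8·2° lon, +8·1° lat → SW at lon -164°, lat 28°.
Cell spans 2° lon × 1° lat.
south 28.00, north 29.00.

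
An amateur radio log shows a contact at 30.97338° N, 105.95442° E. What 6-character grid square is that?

OM20xx

Offset from 180°W / 90°S: lon 285.9544°, lat 120.9734°.
Field: 285.9544/20 → 14 → O, 120.9734/10 → 12 → M; chars OM.
Square: 5.9544/2 → 2, 0.9734/1 → 0; chars 20.
Subsquare: 1.9544/0.0833333 → 23 → x, 0.9734/0.0416667 → 23 → x; chars xx.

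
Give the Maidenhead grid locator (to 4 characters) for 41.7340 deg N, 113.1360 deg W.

DN31

Add 180° to longitude and 90° to latitude: 66.86, 131.73.
Field (20°×10°, letters A–R): lon ⌊66.86/20⌋ = 3 → D; lat ⌊131.73/10⌋ = 13 → N.
Square (2°×1°, digits 0–9): lon ⌊6.86/2⌋ = 3; lat ⌊1.73/1⌋ = 1.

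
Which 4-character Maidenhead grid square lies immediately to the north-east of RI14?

RI25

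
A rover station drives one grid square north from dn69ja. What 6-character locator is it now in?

DN69jb

Latitude subsquare a = 0; +1 → 1 = b.
The longitude characters are unchanged.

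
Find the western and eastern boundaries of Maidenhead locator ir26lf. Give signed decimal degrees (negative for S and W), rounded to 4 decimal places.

-15.0833, -15.0000

Field I=8, R=17: +8·20° lon, +17·10° lat → SW at lon -20°, lat 80°.
Square 2, 6: +2·2° lon, +6·1° lat → SW at lon -16°, lat 86°.
Subsquare l=11, f=5: +11·0.0833333° lon, +5·0.0416667° lat → SW at lon -15.0833°, lat 86.2083°.
Cell spans 0.0833333° lon × 0.0416667° lat.
west -15.0833, east -15.0000.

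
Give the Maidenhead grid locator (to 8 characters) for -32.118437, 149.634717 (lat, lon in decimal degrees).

QF47tv61

Offset from 180°W / 90°S: lon 329.63472°, lat 57.88156°.
Field: 329.63472/20 → 16 → Q, 57.88156/10 → 5 → F; chars QF.
Square: 9.63472/2 → 4, 7.88156/1 → 7; chars 47.
Subsquare: 1.63472/0.0833333 → 19 → t, 0.88156/0.0416667 → 21 → v; chars tv.
Extended square: 0.05138/0.00833333 → 6, 0.00656/0.00416667 → 1; chars 61.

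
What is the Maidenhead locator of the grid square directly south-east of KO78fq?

Longitude subsquare f = 5; +1 → 6 = g.
Latitude subsquare q = 16; −1 → 15 = p.

KO78gp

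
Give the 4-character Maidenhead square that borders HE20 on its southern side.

Latitude square 0; −1 → -1, wraps to 9, carry into field.
Latitude field E = 4; −1 → 3 = D.
The longitude characters are unchanged.

HD29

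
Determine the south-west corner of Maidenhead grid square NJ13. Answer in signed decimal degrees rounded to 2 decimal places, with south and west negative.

3.00, 82.00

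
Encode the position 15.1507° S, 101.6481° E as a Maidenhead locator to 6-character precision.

Shift to the Maidenhead origin (180°W, 90°S): lon 281.6481, lat 74.8493.
Field: 281.6481/20 → 14 → O, 74.8493/10 → 7 → H; chars OH.
Square: 1.6481/2 → 0, 4.8493/1 → 4; chars 04.
Subsquare: 1.6481/0.0833333 → 19 → t, 0.8493/0.0416667 → 20 → u; chars tu.

OH04tu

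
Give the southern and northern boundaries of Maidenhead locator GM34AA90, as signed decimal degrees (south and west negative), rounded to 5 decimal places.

34.00000, 34.00417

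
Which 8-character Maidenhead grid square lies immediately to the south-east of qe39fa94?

Longitude extended square 9; +1 → 10, wraps to 0, carry into subsquare.
Longitude subsquare f = 5; +1 → 6 = g.
Latitude extended square 4; −1 → 3.

QE39ga03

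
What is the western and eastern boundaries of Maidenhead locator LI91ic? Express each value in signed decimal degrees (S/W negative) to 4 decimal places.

58.6667, 58.7500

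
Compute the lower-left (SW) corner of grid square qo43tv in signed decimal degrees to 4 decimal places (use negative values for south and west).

Field Q=16, O=14: +16·20° lon, +14·10° lat → SW at lon 140°, lat 50°.
Square 4, 3: +4·2° lon, +3·1° lat → SW at lon 148°, lat 53°.
Subsquare t=19, v=21: +19·0.0833333° lon, +21·0.0416667° lat → SW at lon 149.583°, lat 53.875°.
latitude 53.8750, longitude 149.5833.

53.8750, 149.5833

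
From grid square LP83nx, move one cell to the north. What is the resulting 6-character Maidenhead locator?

LP84na

Latitude subsquare x = 23; +1 → 24, wraps to 0 = a, carry into square.
Latitude square 3; +1 → 4.
The longitude characters are unchanged.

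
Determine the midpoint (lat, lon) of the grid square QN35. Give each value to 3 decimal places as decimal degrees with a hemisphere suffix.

Field Q=16, N=13: +16·20° lon, +13·10° lat → SW at lon 140°, lat 40°.
Square 3, 5: +3·2° lon, +5·1° lat → SW at lon 146°, lat 45°.
Cell spans 2° lon × 1° lat. Centre is SW corner plus half of each.
latitude 45.500° N, longitude 147.000° E.

45.500° N, 147.000° E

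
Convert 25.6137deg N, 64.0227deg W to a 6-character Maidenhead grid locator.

Add 180° to longitude and 90° to latitude: 115.9773, 115.6137.
Field (20°×10°, letters A–R): 115.9773/20 → 5 → F, 115.6137/10 → 11 → L; chars FL.
Square (2°×1°, digits 0–9): 15.9773/2 → 7, 5.6137/1 → 5; chars 75.
Subsquare (5′×2.5′, letters a–x): 1.9773/0.0833333 → 23 → x, 0.6137/0.0416667 → 14 → o; chars xo.

FL75xo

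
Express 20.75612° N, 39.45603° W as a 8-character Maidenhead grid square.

Offset from 180°W / 90°S: lon 140.54397°, lat 110.75612°.
Field: 140.54397/20 → 7 → H, 110.75612/10 → 11 → L; chars HL.
Square: 0.54397/2 → 0, 0.75612/1 → 0; chars 00.
Subsquare: 0.54397/0.0833333 → 6 → g, 0.75612/0.0416667 → 18 → s; chars gs.
Extended square: 0.04397/0.00833333 → 5, 0.00612/0.00416667 → 1; chars 51.

HL00gs51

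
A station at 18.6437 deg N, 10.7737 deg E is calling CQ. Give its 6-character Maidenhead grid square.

Offset from 180°W / 90°S: lon 190.7737°, lat 108.6437°.
Field (20°×10°, letters A–R): 190.7737/20 → 9 → J, 108.6437/10 → 10 → K; chars JK.
Square (2°×1°, digits 0–9): 10.7737/2 → 5, 8.6437/1 → 8; chars 58.
Subsquare (5′×2.5′, letters a–x): 0.7737/0.0833333 → 9 → j, 0.6437/0.0416667 → 15 → p; chars jp.

JK58jp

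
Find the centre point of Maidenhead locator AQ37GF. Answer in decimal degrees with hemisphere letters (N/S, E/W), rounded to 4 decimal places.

77.2292° N, 173.4583° W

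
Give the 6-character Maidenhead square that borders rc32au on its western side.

RC22xu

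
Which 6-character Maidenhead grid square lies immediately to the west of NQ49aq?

NQ39xq

Longitude subsquare a = 0; −1 → -1, wraps to 23 = x, carry into square.
Longitude square 4; −1 → 3.
The latitude characters are unchanged.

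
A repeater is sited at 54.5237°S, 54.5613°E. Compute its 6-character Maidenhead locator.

Add 180° to longitude and 90° to latitude: 234.5613, 35.4763.
Field: lon ⌊234.5613/20⌋ = 11 → L; lat ⌊35.4763/10⌋ = 3 → D.
Square: lon ⌊14.5613/2⌋ = 7; lat ⌊5.4763/1⌋ = 5.
Subsquare: lon ⌊0.5613/0.0833333⌋ = 6 → g; lat ⌊0.4763/0.0416667⌋ = 11 → l.

LD75gl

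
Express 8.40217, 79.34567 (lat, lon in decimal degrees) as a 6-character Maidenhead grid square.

Shift to the Maidenhead origin (180°W, 90°S): lon 259.3457, lat 98.4022.
Field: lon ⌊259.3457/20⌋ = 12 → M; lat ⌊98.4022/10⌋ = 9 → J.
Square: lon ⌊19.3457/2⌋ = 9; lat ⌊8.4022/1⌋ = 8.
Subsquare: lon ⌊1.3457/0.0833333⌋ = 16 → q; lat ⌊0.4022/0.0416667⌋ = 9 → j.

MJ98qj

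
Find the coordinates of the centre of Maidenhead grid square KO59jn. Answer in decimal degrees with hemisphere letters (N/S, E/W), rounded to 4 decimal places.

59.5625° N, 30.7917° E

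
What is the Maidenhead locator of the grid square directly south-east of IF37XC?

IF47ab

Longitude subsquare x = 23; +1 → 24, wraps to 0 = a, carry into square.
Longitude square 3; +1 → 4.
Latitude subsquare c = 2; −1 → 1 = b.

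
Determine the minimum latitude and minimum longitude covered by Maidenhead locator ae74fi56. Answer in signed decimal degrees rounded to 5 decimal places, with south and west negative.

-45.64167, -165.54167

Field A=0, E=4: +0·20° lon, +4·10° lat → SW at lon -180°, lat -50°.
Square 7, 4: +7·2° lon, +4·1° lat → SW at lon -166°, lat -46°.
Subsquare f=5, i=8: +5·0.0833333° lon, +8·0.0416667° lat → SW at lon -165.583°, lat -45.6667°.
Extended square 5, 6: +5·0.00833333° lon, +6·0.00416667° lat → SW at lon -165.542°, lat -45.6417°.
latitude -45.64167, longitude -165.54167.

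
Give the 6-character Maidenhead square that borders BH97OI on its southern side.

BH97oh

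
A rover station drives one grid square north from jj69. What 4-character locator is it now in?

JK60

Latitude square 9; +1 → 10, wraps to 0, carry into field.
Latitude field J = 9; +1 → 10 = K.
The longitude characters are unchanged.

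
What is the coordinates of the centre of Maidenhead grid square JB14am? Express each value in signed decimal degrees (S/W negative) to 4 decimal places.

-75.4792, 2.0417

Field J=9, B=1: +9·20° lon, +1·10° lat → SW at lon 0°, lat -80°.
Square 1, 4: +1·2° lon, +4·1° lat → SW at lon 2°, lat -76°.
Subsquare a=0, m=12: +0·0.0833333° lon, +12·0.0416667° lat → SW at lon 2°, lat -75.5°.
Cell spans 0.0833333° lon × 0.0416667° lat. Centre is SW corner plus half of each.
latitude -75.4792, longitude 2.0417.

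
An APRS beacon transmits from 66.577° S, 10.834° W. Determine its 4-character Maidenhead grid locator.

IC43

Shift to the Maidenhead origin (180°W, 90°S): lon 169.17, lat 23.42.
Field: lon ⌊169.17/20⌋ = 8 → I; lat ⌊23.42/10⌋ = 2 → C.
Square: lon ⌊9.17/2⌋ = 4; lat ⌊3.42/1⌋ = 3.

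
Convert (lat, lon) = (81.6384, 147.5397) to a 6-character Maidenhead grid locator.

Shift to the Maidenhead origin (180°W, 90°S): lon 327.5397, lat 171.6384.
Field: 327.5397/20 → 16 → Q, 171.6384/10 → 17 → R; chars QR.
Square: 7.5397/2 → 3, 1.6384/1 → 1; chars 31.
Subsquare: 1.5397/0.0833333 → 18 → s, 0.6384/0.0416667 → 15 → p; chars sp.

QR31sp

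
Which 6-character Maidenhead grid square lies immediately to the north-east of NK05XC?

Longitude subsquare x = 23; +1 → 24, wraps to 0 = a, carry into square.
Longitude square 0; +1 → 1.
Latitude subsquare c = 2; +1 → 3 = d.

NK15ad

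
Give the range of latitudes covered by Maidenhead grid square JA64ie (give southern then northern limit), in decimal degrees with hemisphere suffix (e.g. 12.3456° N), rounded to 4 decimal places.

85.8333° S, 85.7917° S

Field J=9, A=0: +9·20° lon, +0·10° lat → SW at lon 0°, lat -90°.
Square 6, 4: +6·2° lon, +4·1° lat → SW at lon 12°, lat -86°.
Subsquare i=8, e=4: +8·0.0833333° lon, +4·0.0416667° lat → SW at lon 12.6667°, lat -85.8333°.
Cell spans 0.0833333° lon × 0.0416667° lat.
south 85.8333° S, north 85.7917° S.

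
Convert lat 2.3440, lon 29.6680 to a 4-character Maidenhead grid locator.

KJ42

Shift to the Maidenhead origin (180°W, 90°S): lon 209.67, lat 92.34.
Field: lon ⌊209.67/20⌋ = 10 → K; lat ⌊92.34/10⌋ = 9 → J.
Square: lon ⌊9.67/2⌋ = 4; lat ⌊2.34/1⌋ = 2.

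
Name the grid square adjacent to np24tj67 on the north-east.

NP24tj78

Longitude extended square 6; +1 → 7.
Latitude extended square 7; +1 → 8.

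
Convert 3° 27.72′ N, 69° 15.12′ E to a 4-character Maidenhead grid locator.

MJ43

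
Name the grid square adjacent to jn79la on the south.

JN78lx

Latitude subsquare a = 0; −1 → -1, wraps to 23 = x, carry into square.
Latitude square 9; −1 → 8.
The longitude characters are unchanged.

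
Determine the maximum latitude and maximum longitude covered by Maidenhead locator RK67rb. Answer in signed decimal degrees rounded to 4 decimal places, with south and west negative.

Field R=17, K=10: +17·20° lon, +10·10° lat → SW at lon 160°, lat 10°.
Square 6, 7: +6·2° lon, +7·1° lat → SW at lon 172°, lat 17°.
Subsquare r=17, b=1: +17·0.0833333° lon, +1·0.0416667° lat → SW at lon 173.417°, lat 17.0417°.
Cell spans 0.0833333° lon × 0.0416667° lat. NE corner is SW corner plus one full cell.
latitude 17.0833, longitude 173.5000.

17.0833, 173.5000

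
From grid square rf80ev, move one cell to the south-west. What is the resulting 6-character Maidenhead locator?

RF80du

Longitude subsquare e = 4; −1 → 3 = d.
Latitude subsquare v = 21; −1 → 20 = u.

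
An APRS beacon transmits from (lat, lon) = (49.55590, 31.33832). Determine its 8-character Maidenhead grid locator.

KN59qn03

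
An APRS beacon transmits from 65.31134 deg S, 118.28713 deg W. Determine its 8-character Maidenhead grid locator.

DC04uq55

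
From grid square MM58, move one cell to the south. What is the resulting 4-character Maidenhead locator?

MM57

Latitude square 8; −1 → 7.
The longitude characters are unchanged.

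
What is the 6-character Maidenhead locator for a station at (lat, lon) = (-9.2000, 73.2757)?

MI60pt

Shift to the Maidenhead origin (180°W, 90°S): lon 253.2757, lat 80.8000.
Field: 253.2757/20 → 12 → M, 80.8000/10 → 8 → I; chars MI.
Square: 13.2757/2 → 6, 0.8000/1 → 0; chars 60.
Subsquare: 1.2757/0.0833333 → 15 → p, 0.8000/0.0416667 → 19 → t; chars pt.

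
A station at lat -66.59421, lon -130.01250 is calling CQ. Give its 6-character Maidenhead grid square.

Shift to the Maidenhead origin (180°W, 90°S): lon 49.9875, lat 23.4058.
Field: lon ⌊49.9875/20⌋ = 2 → C; lat ⌊23.4058/10⌋ = 2 → C.
Square: lon ⌊9.9875/2⌋ = 4; lat ⌊3.4058/1⌋ = 3.
Subsquare: lon ⌊1.9875/0.0833333⌋ = 23 → x; lat ⌊0.4058/0.0416667⌋ = 9 → j.

CC43xj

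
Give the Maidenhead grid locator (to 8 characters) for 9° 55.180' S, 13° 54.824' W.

II30bb09

Offset from 180°W / 90°S: lon 166.08627°, lat 80.08033°.
Field: 166.08627/20 → 8 → I, 80.08033/10 → 8 → I; chars II.
Square: 6.08627/2 → 3, 0.08033/1 → 0; chars 30.
Subsquare: 0.08627/0.0833333 → 1 → b, 0.08033/0.0416667 → 1 → b; chars bb.
Extended square: 0.00293/0.00833333 → 0, 0.03867/0.00416667 → 9; chars 09.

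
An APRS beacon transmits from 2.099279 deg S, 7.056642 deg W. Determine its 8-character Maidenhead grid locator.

II67lv36

Offset from 180°W / 90°S: lon 172.94336°, lat 87.90072°.
Field: lon ⌊172.94336/20⌋ = 8 → I; lat ⌊87.90072/10⌋ = 8 → I.
Square: lon ⌊12.94336/2⌋ = 6; lat ⌊7.90072/1⌋ = 7.
Subsquare: lon ⌊0.94336/0.0833333⌋ = 11 → l; lat ⌊0.90072/0.0416667⌋ = 21 → v.
Extended square: lon ⌊0.02669/0.00833333⌋ = 3; lat ⌊0.02572/0.00416667⌋ = 6.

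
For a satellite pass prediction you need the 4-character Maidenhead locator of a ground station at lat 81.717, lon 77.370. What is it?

MR81

Offset from 180°W / 90°S: lon 257.37°, lat 171.72°.
Field: lon ⌊257.37/20⌋ = 12 → M; lat ⌊171.72/10⌋ = 17 → R.
Square: lon ⌊17.37/2⌋ = 8; lat ⌊1.72/1⌋ = 1.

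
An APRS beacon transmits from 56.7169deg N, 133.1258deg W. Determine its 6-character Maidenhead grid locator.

CO36kr

Shift to the Maidenhead origin (180°W, 90°S): lon 46.8742, lat 146.7169.
Field: 46.8742/20 → 2 → C, 146.7169/10 → 14 → O; chars CO.
Square: 6.8742/2 → 3, 6.7169/1 → 6; chars 36.
Subsquare: 0.8742/0.0833333 → 10 → k, 0.7169/0.0416667 → 17 → r; chars kr.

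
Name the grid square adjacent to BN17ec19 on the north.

BN17ed10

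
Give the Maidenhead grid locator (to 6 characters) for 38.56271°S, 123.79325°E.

PF11vk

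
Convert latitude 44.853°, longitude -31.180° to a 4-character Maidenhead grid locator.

HN44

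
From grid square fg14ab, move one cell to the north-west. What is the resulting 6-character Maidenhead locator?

FG04xc

Longitude subsquare a = 0; −1 → -1, wraps to 23 = x, carry into square.
Longitude square 1; −1 → 0.
Latitude subsquare b = 1; +1 → 2 = c.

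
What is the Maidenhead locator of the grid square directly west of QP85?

QP75

Longitude square 8; −1 → 7.
The latitude characters are unchanged.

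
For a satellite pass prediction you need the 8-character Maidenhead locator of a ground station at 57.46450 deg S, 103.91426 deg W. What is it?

DD82bm08

Shift to the Maidenhead origin (180°W, 90°S): lon 76.08574, lat 32.53550.
Field: 76.08574/20 → 3 → D, 32.53550/10 → 3 → D; chars DD.
Square: 16.08574/2 → 8, 2.53550/1 → 2; chars 82.
Subsquare: 0.08574/0.0833333 → 1 → b, 0.53550/0.0416667 → 12 → m; chars bm.
Extended square: 0.00241/0.00833333 → 0, 0.03550/0.00416667 → 8; chars 08.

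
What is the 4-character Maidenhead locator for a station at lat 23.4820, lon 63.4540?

ML13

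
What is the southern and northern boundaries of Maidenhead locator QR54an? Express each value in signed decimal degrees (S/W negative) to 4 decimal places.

84.5417, 84.5833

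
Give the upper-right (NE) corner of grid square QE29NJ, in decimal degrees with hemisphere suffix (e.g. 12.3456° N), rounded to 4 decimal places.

40.5833° S, 145.1667° E

Field Q=16, E=4: +16·20° lon, +4·10° lat → SW at lon 140°, lat -50°.
Square 2, 9: +2·2° lon, +9·1° lat → SW at lon 144°, lat -41°.
Subsquare n=13, j=9: +13·0.0833333° lon, +9·0.0416667° lat → SW at lon 145.083°, lat -40.625°.
Cell spans 0.0833333° lon × 0.0416667° lat. NE corner is SW corner plus one full cell.
latitude 40.5833° S, longitude 145.1667° E.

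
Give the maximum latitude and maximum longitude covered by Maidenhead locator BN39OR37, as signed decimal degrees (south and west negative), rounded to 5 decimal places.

49.74167, -152.80000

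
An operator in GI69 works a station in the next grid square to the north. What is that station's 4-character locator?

Latitude square 9; +1 → 10, wraps to 0, carry into field.
Latitude field I = 8; +1 → 9 = J.
The longitude characters are unchanged.

GJ60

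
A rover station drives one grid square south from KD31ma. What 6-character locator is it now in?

KD30mx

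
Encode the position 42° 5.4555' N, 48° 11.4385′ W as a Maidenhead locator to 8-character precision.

Add 180° to longitude and 90° to latitude: 131.80936, 132.09092.
Field: 131.80936/20 → 6 → G, 132.09092/10 → 13 → N; chars GN.
Square: 11.80936/2 → 5, 2.09092/1 → 2; chars 52.
Subsquare: 1.80936/0.0833333 → 21 → v, 0.09092/0.0416667 → 2 → c; chars vc.
Extended square: 0.05936/0.00833333 → 7, 0.00759/0.00416667 → 1; chars 71.

GN52vc71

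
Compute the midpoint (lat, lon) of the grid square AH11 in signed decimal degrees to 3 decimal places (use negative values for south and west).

-18.500, -177.000

Field A=0, H=7: +0·20° lon, +7·10° lat → SW at lon -180°, lat -20°.
Square 1, 1: +1·2° lon, +1·1° lat → SW at lon -178°, lat -19°.
Cell spans 2° lon × 1° lat. Centre is SW corner plus half of each.
latitude -18.500, longitude -177.000.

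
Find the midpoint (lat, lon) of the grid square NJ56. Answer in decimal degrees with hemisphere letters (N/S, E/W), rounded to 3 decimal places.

6.500° N, 91.000° E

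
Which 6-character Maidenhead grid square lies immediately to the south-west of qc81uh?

Longitude subsquare u = 20; −1 → 19 = t.
Latitude subsquare h = 7; −1 → 6 = g.

QC81tg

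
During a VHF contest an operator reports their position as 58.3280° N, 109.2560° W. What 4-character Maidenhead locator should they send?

DO58

Add 180° to longitude and 90° to latitude: 70.74, 148.33.
Field: lon ⌊70.74/20⌋ = 3 → D; lat ⌊148.33/10⌋ = 14 → O.
Square: lon ⌊10.74/2⌋ = 5; lat ⌊8.33/1⌋ = 8.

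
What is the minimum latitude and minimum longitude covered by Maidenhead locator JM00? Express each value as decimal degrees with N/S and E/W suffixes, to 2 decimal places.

30.00° N, 0.00° E

Field J=9, M=12: +9·20° lon, +12·10° lat → SW at lon 0°, lat 30°.
Square 0, 0: +0·2° lon, +0·1° lat → SW at lon 0°, lat 30°.
latitude 30.00° N, longitude 0.00° E.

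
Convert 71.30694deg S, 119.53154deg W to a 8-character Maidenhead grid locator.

DB08fq66

Add 180° to longitude and 90° to latitude: 60.46846, 18.69306.
Field: lon ⌊60.46846/20⌋ = 3 → D; lat ⌊18.69306/10⌋ = 1 → B.
Square: lon ⌊0.46846/2⌋ = 0; lat ⌊8.69306/1⌋ = 8.
Subsquare: lon ⌊0.46846/0.0833333⌋ = 5 → f; lat ⌊0.69306/0.0416667⌋ = 16 → q.
Extended square: lon ⌊0.05179/0.00833333⌋ = 6; lat ⌊0.02639/0.00416667⌋ = 6.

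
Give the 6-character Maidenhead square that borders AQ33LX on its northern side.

AQ34la

Latitude subsquare x = 23; +1 → 24, wraps to 0 = a, carry into square.
Latitude square 3; +1 → 4.
The longitude characters are unchanged.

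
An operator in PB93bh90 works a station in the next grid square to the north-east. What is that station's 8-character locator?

PB93ch01

Longitude extended square 9; +1 → 10, wraps to 0, carry into subsquare.
Longitude subsquare b = 1; +1 → 2 = c.
Latitude extended square 0; +1 → 1.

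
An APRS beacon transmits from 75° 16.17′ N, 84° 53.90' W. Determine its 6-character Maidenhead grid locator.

Shift to the Maidenhead origin (180°W, 90°S): lon 95.1017, lat 165.2695.
Field: 95.1017/20 → 4 → E, 165.2695/10 → 16 → Q; chars EQ.
Square: 15.1017/2 → 7, 5.2695/1 → 5; chars 75.
Subsquare: 1.1017/0.0833333 → 13 → n, 0.2695/0.0416667 → 6 → g; chars ng.

EQ75ng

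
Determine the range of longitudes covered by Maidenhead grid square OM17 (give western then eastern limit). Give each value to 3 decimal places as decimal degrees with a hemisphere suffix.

Field O=14, M=12: +14·20° lon, +12·10° lat → SW at lon 100°, lat 30°.
Square 1, 7: +1·2° lon, +7·1° lat → SW at lon 102°, lat 37°.
Cell spans 2° lon × 1° lat.
west 102.000° E, east 104.000° E.

102.000° E, 104.000° E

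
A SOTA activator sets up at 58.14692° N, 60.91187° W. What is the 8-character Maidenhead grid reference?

FO98nd05

Shift to the Maidenhead origin (180°W, 90°S): lon 119.08813, lat 148.14692.
Field: lon ⌊119.08813/20⌋ = 5 → F; lat ⌊148.14692/10⌋ = 14 → O.
Square: lon ⌊19.08813/2⌋ = 9; lat ⌊8.14692/1⌋ = 8.
Subsquare: lon ⌊1.08813/0.0833333⌋ = 13 → n; lat ⌊0.14692/0.0416667⌋ = 3 → d.
Extended square: lon ⌊0.00480/0.00833333⌋ = 0; lat ⌊0.02192/0.00416667⌋ = 5.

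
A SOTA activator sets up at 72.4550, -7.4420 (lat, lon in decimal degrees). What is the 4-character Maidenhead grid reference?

IQ62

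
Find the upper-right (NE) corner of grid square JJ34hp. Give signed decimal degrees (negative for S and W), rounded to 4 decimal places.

4.6667, 6.6667

Field J=9, J=9: +9·20° lon, +9·10° lat → SW at lon 0°, lat 0°.
Square 3, 4: +3·2° lon, +4·1° lat → SW at lon 6°, lat 4°.
Subsquare h=7, p=15: +7·0.0833333° lon, +15·0.0416667° lat → SW at lon 6.58333°, lat 4.625°.
Cell spans 0.0833333° lon × 0.0416667° lat. NE corner is SW corner plus one full cell.
latitude 4.6667, longitude 6.6667.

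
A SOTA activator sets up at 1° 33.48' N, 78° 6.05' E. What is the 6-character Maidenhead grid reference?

MJ91bn

Add 180° to longitude and 90° to latitude: 258.1008, 91.5580.
Field: 258.1008/20 → 12 → M, 91.5580/10 → 9 → J; chars MJ.
Square: 18.1008/2 → 9, 1.5580/1 → 1; chars 91.
Subsquare: 0.1008/0.0833333 → 1 → b, 0.5580/0.0416667 → 13 → n; chars bn.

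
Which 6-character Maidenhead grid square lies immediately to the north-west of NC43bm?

NC43an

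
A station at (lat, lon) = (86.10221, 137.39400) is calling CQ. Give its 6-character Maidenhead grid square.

Offset from 180°W / 90°S: lon 317.3940°, lat 176.1022°.
Field: 317.3940/20 → 15 → P, 176.1022/10 → 17 → R; chars PR.
Square: 17.3940/2 → 8, 6.1022/1 → 6; chars 86.
Subsquare: 1.3940/0.0833333 → 16 → q, 0.1022/0.0416667 → 2 → c; chars qc.

PR86qc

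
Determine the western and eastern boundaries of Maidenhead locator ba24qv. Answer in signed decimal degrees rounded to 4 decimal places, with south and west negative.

-154.6667, -154.5833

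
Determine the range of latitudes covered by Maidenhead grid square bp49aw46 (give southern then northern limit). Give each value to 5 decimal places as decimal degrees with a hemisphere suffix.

Field B=1, P=15: +1·20° lon, +15·10° lat → SW at lon -160°, lat 60°.
Square 4, 9: +4·2° lon, +9·1° lat → SW at lon -152°, lat 69°.
Subsquare a=0, w=22: +0·0.0833333° lon, +22·0.0416667° lat → SW at lon -152°, lat 69.9167°.
Extended square 4, 6: +4·0.00833333° lon, +6·0.00416667° lat → SW at lon -151.967°, lat 69.9417°.
Cell spans 0.00833333° lon × 0.00416667° lat.
south 69.94167° N, north 69.94583° N.

69.94167° N, 69.94583° N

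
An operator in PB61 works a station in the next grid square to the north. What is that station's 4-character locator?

PB62

Latitude square 1; +1 → 2.
The longitude characters are unchanged.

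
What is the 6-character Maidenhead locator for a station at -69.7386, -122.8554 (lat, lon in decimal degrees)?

CC80ng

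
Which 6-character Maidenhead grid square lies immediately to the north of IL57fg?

IL57fh

Latitude subsquare g = 6; +1 → 7 = h.
The longitude characters are unchanged.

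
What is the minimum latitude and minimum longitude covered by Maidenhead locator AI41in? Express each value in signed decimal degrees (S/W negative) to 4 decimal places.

-8.4583, -171.3333

Field A=0, I=8: +0·20° lon, +8·10° lat → SW at lon -180°, lat -10°.
Square 4, 1: +4·2° lon, +1·1° lat → SW at lon -172°, lat -9°.
Subsquare i=8, n=13: +8·0.0833333° lon, +13·0.0416667° lat → SW at lon -171.333°, lat -8.45833°.
latitude -8.4583, longitude -171.3333.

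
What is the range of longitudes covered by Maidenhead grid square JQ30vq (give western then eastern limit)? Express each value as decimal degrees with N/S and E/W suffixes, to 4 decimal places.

Field J=9, Q=16: +9·20° lon, +16·10° lat → SW at lon 0°, lat 70°.
Square 3, 0: +3·2° lon, +0·1° lat → SW at lon 6°, lat 70°.
Subsquare v=21, q=16: +21·0.0833333° lon, +16·0.0416667° lat → SW at lon 7.75°, lat 70.6667°.
Cell spans 0.0833333° lon × 0.0416667° lat.
west 7.7500° E, east 7.8333° E.

7.7500° E, 7.8333° E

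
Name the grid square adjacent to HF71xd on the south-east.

HF81ac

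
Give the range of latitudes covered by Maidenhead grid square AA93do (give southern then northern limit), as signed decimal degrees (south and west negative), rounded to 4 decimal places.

Field A=0, A=0: +0·20° lon, +0·10° lat → SW at lon -180°, lat -90°.
Square 9, 3: +9·2° lon, +3·1° lat → SW at lon -162°, lat -87°.
Subsquare d=3, o=14: +3·0.0833333° lon, +14·0.0416667° lat → SW at lon -161.75°, lat -86.4167°.
Cell spans 0.0833333° lon × 0.0416667° lat.
south -86.4167, north -86.3750.

-86.4167, -86.3750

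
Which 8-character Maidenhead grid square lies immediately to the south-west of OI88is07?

OI88hs96

Longitude extended square 0; −1 → -1, wraps to 9, carry into subsquare.
Longitude subsquare i = 8; −1 → 7 = h.
Latitude extended square 7; −1 → 6.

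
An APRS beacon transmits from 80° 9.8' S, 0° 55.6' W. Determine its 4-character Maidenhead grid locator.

Add 180° to longitude and 90° to latitude: 179.07, 9.84.
Field (20°×10°, letters A–R): 179.07/20 → 8 → I, 9.84/10 → 0 → A; chars IA.
Square (2°×1°, digits 0–9): 19.07/2 → 9, 9.84/1 → 9; chars 99.

IA99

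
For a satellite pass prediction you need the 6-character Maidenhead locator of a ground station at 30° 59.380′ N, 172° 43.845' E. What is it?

RM60ix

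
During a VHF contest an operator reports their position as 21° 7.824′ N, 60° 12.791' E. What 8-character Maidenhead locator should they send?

ML01cd51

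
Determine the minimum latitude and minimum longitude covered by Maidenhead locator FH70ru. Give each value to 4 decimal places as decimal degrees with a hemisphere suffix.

Field F=5, H=7: +5·20° lon, +7·10° lat → SW at lon -80°, lat -20°.
Square 7, 0: +7·2° lon, +0·1° lat → SW at lon -66°, lat -20°.
Subsquare r=17, u=20: +17·0.0833333° lon, +20·0.0416667° lat → SW at lon -64.5833°, lat -19.1667°.
latitude 19.1667° S, longitude 64.5833° W.

19.1667° S, 64.5833° W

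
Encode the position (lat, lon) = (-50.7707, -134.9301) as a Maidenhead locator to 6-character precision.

CD29mf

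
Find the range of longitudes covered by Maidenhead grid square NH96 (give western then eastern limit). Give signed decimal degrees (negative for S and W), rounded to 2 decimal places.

98.00, 100.00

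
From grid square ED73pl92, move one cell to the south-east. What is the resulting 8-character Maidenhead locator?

Longitude extended square 9; +1 → 10, wraps to 0, carry into subsquare.
Longitude subsquare p = 15; +1 → 16 = q.
Latitude extended square 2; −1 → 1.

ED73ql01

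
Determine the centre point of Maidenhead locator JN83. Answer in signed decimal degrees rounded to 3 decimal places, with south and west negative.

43.500, 17.000

Field J=9, N=13: +9·20° lon, +13·10° lat → SW at lon 0°, lat 40°.
Square 8, 3: +8·2° lon, +3·1° lat → SW at lon 16°, lat 43°.
Cell spans 2° lon × 1° lat. Centre is SW corner plus half of each.
latitude 43.500, longitude 17.000.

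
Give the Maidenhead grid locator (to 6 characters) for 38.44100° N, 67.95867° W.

Shift to the Maidenhead origin (180°W, 90°S): lon 112.0413, lat 128.4410.
Field: lon ⌊112.0413/20⌋ = 5 → F; lat ⌊128.4410/10⌋ = 12 → M.
Square: lon ⌊12.0413/2⌋ = 6; lat ⌊8.4410/1⌋ = 8.
Subsquare: lon ⌊0.0413/0.0833333⌋ = 0 → a; lat ⌊0.4410/0.0416667⌋ = 10 → k.

FM68ak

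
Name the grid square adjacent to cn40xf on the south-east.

CN50ae

Longitude subsquare x = 23; +1 → 24, wraps to 0 = a, carry into square.
Longitude square 4; +1 → 5.
Latitude subsquare f = 5; −1 → 4 = e.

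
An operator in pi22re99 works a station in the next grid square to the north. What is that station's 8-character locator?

PI22rf90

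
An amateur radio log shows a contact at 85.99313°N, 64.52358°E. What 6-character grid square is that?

MR25gx

Add 180° to longitude and 90° to latitude: 244.5236, 175.9931.
Field (20°×10°, letters A–R): 244.5236/20 → 12 → M, 175.9931/10 → 17 → R; chars MR.
Square (2°×1°, digits 0–9): 4.5236/2 → 2, 5.9931/1 → 5; chars 25.
Subsquare (5′×2.5′, letters a–x): 0.5236/0.0833333 → 6 → g, 0.9931/0.0416667 → 23 → x; chars gx.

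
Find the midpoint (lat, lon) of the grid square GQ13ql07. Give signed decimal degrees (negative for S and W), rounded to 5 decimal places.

73.48958, -56.66250

Field G=6, Q=16: +6·20° lon, +16·10° lat → SW at lon -60°, lat 70°.
Square 1, 3: +1·2° lon, +3·1° lat → SW at lon -58°, lat 73°.
Subsquare q=16, l=11: +16·0.0833333° lon, +11·0.0416667° lat → SW at lon -56.6667°, lat 73.4583°.
Extended square 0, 7: +0·0.00833333° lon, +7·0.00416667° lat → SW at lon -56.6667°, lat 73.4875°.
Cell spans 0.00833333° lon × 0.00416667° lat. Centre is SW corner plus half of each.
latitude 73.48958, longitude -56.66250.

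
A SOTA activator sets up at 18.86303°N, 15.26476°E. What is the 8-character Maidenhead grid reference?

Add 180° to longitude and 90° to latitude: 195.26476, 108.86303.
Field: 195.26476/20 → 9 → J, 108.86303/10 → 10 → K; chars JK.
Square: 15.26476/2 → 7, 8.86303/1 → 8; chars 78.
Subsquare: 1.26476/0.0833333 → 15 → p, 0.86303/0.0416667 → 20 → u; chars pu.
Extended square: 0.01476/0.00833333 → 1, 0.02970/0.00416667 → 7; chars 17.

JK78pu17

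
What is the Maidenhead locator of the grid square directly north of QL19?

QM10

Latitude square 9; +1 → 10, wraps to 0, carry into field.
Latitude field L = 11; +1 → 12 = M.
The longitude characters are unchanged.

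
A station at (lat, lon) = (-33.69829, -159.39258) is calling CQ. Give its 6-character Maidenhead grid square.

BF06hh

Add 180° to longitude and 90° to latitude: 20.6074, 56.3017.
Field (20°×10°, letters A–R): lon ⌊20.6074/20⌋ = 1 → B; lat ⌊56.3017/10⌋ = 5 → F.
Square (2°×1°, digits 0–9): lon ⌊0.6074/2⌋ = 0; lat ⌊6.3017/1⌋ = 6.
Subsquare (5′×2.5′, letters a–x): lon ⌊0.6074/0.0833333⌋ = 7 → h; lat ⌊0.3017/0.0416667⌋ = 7 → h.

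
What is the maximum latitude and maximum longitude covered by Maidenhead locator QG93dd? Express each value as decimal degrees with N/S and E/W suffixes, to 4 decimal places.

26.8333° S, 158.3333° E

Field Q=16, G=6: +16·20° lon, +6·10° lat → SW at lon 140°, lat -30°.
Square 9, 3: +9·2° lon, +3·1° lat → SW at lon 158°, lat -27°.
Subsquare d=3, d=3: +3·0.0833333° lon, +3·0.0416667° lat → SW at lon 158.25°, lat -26.875°.
Cell spans 0.0833333° lon × 0.0416667° lat. NE corner is SW corner plus one full cell.
latitude 26.8333° S, longitude 158.3333° E.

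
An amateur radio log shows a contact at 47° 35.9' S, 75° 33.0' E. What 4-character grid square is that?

ME72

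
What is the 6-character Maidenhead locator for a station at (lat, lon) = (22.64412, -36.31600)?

Shift to the Maidenhead origin (180°W, 90°S): lon 143.6840, lat 112.6441.
Field (20°×10°, letters A–R): 143.6840/20 → 7 → H, 112.6441/10 → 11 → L; chars HL.
Square (2°×1°, digits 0–9): 3.6840/2 → 1, 2.6441/1 → 2; chars 12.
Subsquare (5′×2.5′, letters a–x): 1.6840/0.0833333 → 20 → u, 0.6441/0.0416667 → 15 → p; chars up.

HL12up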